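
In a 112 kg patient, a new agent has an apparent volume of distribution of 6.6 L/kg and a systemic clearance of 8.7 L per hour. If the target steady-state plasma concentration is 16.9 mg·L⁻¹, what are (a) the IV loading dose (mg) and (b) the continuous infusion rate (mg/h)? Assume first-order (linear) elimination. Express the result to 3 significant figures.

Vd = 6.6 L/kg × 112 kg = 739.2 L
Loading: fill Vd to C_target → 739.2 L × 16.9 mg/L = 12490 mg
Maintenance: replace elimination → rate = CL × Css = 8.700 × 16.9 = 147.0 mg/h

(a) 12500 mg; (b) 147 mg/h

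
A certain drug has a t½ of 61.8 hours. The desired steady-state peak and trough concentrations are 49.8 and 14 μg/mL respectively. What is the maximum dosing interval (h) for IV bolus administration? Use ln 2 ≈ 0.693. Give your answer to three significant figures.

113 h

k = 0.693 / t½ = 0.693 / 61.8 = 0.01121 h⁻¹
Between IV bolus doses, concentration decays as C = C₀·e^(−kτ), so C_peak/C_trough = e^(kτ).
τ_max = ln(C_peak/C_trough) / k = ln(49.8/14) / 0.01121 = 1.269 / 0.01121 = 113.2 h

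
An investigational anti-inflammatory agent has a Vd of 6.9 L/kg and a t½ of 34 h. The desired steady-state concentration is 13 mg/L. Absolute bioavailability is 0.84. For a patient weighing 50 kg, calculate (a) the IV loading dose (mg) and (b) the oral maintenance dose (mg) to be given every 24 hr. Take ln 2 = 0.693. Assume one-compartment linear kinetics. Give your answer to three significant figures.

Vd(total) = 50 kg × 6.9 L/kg = 345.0 L
LD = Vd × C = 345.0 × 13 = 4485 mg
CL = 0.693 × Vd / t½ = 0.693 × 345.0 / 34 = 7.032 L/h
D = CL × Css × τ / F = 7.032 × 13 × 24 / 0.84 = 2612 mg

(a) 4490 mg; (b) 2610 mg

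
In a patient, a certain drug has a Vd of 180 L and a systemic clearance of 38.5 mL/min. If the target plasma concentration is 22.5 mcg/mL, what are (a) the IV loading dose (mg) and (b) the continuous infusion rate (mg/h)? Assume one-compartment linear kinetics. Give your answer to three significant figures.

(a) 4050 mg; (b) 52.0 mg/h

Loading dose = Vd × C = 180.0 × 22.5 = 4050 mg
CL = 38.5 mL/min = 38.5 × 0.06 = 2.310 L/h
Maintenance infusion rate = CL × Css = 2.310 × 22.5 = 51.98 mg/h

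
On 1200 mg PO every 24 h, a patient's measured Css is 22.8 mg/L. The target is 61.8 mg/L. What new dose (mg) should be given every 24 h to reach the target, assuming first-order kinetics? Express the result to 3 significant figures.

3250 mg

For first-order elimination, Css ∝ F·D/(CL·τ); F and CL are unchanged, so Css ∝ D/τ.
D₂ = D₁ × (Css,target / Css,current) = 1200 × 61.8/22.8 = 3253 mg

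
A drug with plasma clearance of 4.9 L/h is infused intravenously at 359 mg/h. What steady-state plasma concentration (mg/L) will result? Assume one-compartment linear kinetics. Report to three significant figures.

73.3 mg/L

Css = rate / CL = 359 / 4.900 = 73.27 mg/L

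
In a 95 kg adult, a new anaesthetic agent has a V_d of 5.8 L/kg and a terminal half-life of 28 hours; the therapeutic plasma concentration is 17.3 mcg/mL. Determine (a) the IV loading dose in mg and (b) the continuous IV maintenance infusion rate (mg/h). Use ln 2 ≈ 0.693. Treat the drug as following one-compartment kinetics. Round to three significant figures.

(a) 9530 mg; (b) 236 mg/h

Vd(total) = 95 kg × 5.8 L/kg = 551.0 L
LD = Vd × C = 551.0 × 17.3 = 9532 mg
CL = 0.693 × Vd / t½ = 0.693 × 551.0 / 28 = 13.64 L/h
Infusion rate = CL × Css = 13.64 × 17.3 = 236.0 mg/h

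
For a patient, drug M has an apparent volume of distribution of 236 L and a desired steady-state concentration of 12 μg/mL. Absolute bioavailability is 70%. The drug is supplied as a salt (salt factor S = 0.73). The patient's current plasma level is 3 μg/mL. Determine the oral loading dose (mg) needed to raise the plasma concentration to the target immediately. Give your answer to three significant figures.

Concentration deficit ΔC = 12 − 3 = 9.000 mg/L
LD = Vd × ΔC / F / S = 236.0 × 9.000 / 0.7 / 0.73 = 4157 mg

4160 mg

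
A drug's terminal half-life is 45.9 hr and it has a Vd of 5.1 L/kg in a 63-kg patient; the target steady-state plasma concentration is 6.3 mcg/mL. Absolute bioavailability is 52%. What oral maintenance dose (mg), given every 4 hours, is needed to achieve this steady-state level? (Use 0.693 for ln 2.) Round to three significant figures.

Vd(total) = 63 kg × 5.1 L/kg = 321.3 L
k = 0.693/45.9 = 0.01510 h⁻¹, so CL = k·Vd = 0.01510 × 321.3 = 4.852 L/h
D = CL × Css × τ / F = 4.852 × 6.3 × 4 / 0.52 = 235.1 mg

235 mg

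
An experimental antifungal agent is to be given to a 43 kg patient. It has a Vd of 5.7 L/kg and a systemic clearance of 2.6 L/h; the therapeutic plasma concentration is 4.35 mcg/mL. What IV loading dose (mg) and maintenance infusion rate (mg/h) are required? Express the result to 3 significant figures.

Total Vd = 5.7 × 43 = 245.1 L
Loading: fill Vd to C_target → 245.1 L × 4.35 mg/L = 1066 mg
Maintenance: replace elimination → rate = CL × Css = 2.600 × 4.35 = 11.31 mg/h

(a) 1070 mg; (b) 11.3 mg/h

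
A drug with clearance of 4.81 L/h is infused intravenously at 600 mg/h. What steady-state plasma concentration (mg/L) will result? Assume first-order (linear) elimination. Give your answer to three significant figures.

125 mg/L

Css = rate / CL = 600 / 4.810 = 124.7 mg/L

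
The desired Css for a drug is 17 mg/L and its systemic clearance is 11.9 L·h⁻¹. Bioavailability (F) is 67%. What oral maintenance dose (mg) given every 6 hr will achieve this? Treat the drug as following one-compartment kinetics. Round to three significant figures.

D = CL × Css × τ / F = 11.90 × 17 × 6 / 0.67 = 1812 mg

1810 mg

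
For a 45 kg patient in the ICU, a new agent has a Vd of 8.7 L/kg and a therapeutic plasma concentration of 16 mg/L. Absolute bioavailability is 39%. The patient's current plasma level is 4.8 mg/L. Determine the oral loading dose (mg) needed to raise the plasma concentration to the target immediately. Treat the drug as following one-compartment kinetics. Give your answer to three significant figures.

11200 mg

Total Vd = 8.7 × 45 = 391.5 L
The loading dose fills Vd to the target concentration.
Concentration deficit ΔC = 16 − 4.8 = 11.20 mg/L
LD = Vd × ΔC / F = 391.5 × 11.20 / 0.39 = 11240 mg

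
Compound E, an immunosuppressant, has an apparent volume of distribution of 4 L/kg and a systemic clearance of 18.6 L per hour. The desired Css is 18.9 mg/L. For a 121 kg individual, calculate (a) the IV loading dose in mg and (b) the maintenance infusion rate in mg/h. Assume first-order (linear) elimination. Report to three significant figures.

Vd = 4 L/kg × 121 kg = 484.0 L
LD = Vd · C_target = 484.0 × 18.9 = 9148 mg
Maintenance: replace elimination → rate = CL × Css = 18.60 × 18.9 = 351.5 mg/h

(a) 9150 mg; (b) 352 mg/h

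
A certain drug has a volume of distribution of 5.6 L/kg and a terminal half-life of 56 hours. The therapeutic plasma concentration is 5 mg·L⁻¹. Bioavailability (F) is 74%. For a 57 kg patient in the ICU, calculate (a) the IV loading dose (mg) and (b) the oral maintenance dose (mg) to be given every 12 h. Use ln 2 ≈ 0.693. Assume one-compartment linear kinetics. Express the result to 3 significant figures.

Vd(total) = 57 kg × 5.6 L/kg = 319.2 L
LD = Vd × C = 319.2 × 5 = 1596 mg
CL = 0.693 × Vd / t½ = 0.693 × 319.2 / 56 = 3.950 L/h
D = CL × Css × τ / F = 3.950 × 5 × 12 / 0.74 = 320.3 mg

(a) 1600 mg; (b) 320 mg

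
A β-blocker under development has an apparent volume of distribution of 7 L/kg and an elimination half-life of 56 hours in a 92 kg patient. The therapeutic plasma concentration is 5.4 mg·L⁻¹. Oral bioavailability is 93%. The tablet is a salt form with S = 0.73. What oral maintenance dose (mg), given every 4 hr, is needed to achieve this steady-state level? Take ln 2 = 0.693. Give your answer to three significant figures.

Vd(total) = 92 kg × 7 L/kg = 644.0 L
CL = 0.693 × Vd / t½ = 0.693 × 644.0 / 56 = 7.970 L/h
D = CL × Css × τ / F / S = 7.970 × 5.4 × 4 / 0.93 / 0.73 = 253.6 mg

254 mg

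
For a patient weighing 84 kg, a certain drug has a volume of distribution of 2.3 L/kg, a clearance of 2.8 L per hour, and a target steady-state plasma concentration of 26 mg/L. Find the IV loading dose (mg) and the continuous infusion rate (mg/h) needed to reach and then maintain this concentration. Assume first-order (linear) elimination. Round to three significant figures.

(a) 5020 mg; (b) 72.8 mg/h

Vd(total) = 84 kg × 2.3 L/kg = 193.2 L
LD = Vd · C_target = 193.2 × 26 = 5023 mg
Infusion rate = 2.800 L/h × 26 mg/L = 72.80 mg/h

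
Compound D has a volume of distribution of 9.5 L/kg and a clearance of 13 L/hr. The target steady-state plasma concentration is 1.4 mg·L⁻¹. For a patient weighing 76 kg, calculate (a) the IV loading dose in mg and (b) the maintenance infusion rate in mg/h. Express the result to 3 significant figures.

Vd = 9.5 L/kg × 76 kg = 722.0 L
Loading dose = Vd × C = 722.0 × 1.4 = 1011 mg
Infusion rate = 13.00 L/h × 1.4 mg/L = 18.20 mg/h

(a) 1010 mg; (b) 18.2 mg/h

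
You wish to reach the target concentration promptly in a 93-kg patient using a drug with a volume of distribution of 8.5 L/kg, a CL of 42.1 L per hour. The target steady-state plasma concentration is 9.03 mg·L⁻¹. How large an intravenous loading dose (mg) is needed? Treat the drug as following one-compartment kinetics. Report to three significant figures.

7140 mg

Vd(total) = 93 kg × 8.5 L/kg = 790.5 L
Loading dose depends on Vd (not clearance): it fills the distribution volume.
LD = Vd × C = 790.5 × 9.030 = 7138 mg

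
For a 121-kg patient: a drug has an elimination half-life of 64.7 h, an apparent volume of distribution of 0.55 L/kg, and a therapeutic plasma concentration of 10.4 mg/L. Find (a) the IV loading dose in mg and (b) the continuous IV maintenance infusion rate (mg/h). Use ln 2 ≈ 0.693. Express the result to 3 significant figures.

(a) 692 mg; (b) 7.41 mg/h

Vd = 0.55 L/kg × 121 kg = 66.55 L
LD = Vd × C = 66.55 × 10.4 = 692.1 mg
CL = 0.693 × Vd / t½ = 0.693 × 66.55 / 64.7 = 0.7128 L/h
Infusion rate = CL × Css = 0.7128 × 10.4 = 7.413 mg/h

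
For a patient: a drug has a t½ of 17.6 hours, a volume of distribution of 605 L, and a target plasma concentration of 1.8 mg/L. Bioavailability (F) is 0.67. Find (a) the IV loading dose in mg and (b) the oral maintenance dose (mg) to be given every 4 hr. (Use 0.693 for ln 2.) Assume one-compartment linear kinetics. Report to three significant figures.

(a) 1090 mg; (b) 256 mg

LD = Vd × C = 605.0 × 1.8 = 1089 mg
CL = 0.693 × Vd / t½ = 0.693 × 605.0 / 17.6 = 23.82 L/h
D = CL × Css × τ / F = 23.82 × 1.8 × 4 / 0.67 = 256.0 mg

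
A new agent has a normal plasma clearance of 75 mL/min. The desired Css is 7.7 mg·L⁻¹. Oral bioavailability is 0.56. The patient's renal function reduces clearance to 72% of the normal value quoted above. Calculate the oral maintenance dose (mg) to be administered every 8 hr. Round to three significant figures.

356 mg

CL = 75 mL/min × 60/1000 = 4.500 L/h
Patient clearance = 0.72 × 4.500 = 3.240 L/h
At steady state, dose per interval replaces the amount cleared in that interval: F·D/τ = CL·Css.
D = CL × Css × τ / F = 3.240 × 7.7 × 8 / 0.56 = 356.4 mg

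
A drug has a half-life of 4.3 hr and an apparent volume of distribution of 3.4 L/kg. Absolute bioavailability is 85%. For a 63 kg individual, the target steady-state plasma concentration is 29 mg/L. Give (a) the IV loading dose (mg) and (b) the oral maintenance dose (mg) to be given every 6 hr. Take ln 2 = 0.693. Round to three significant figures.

(a) 6210 mg; (b) 7070 mg

Vd = 3.4 L/kg × 63 kg = 214.2 L
LD = Vd × C = 214.2 × 29 = 6212 mg
CL = 0.693 × Vd / t½ = 0.693 × 214.2 / 4.3 = 34.52 L/h
D = CL × Css × τ / F = 34.52 × 29 × 6 / 0.85 = 7066 mg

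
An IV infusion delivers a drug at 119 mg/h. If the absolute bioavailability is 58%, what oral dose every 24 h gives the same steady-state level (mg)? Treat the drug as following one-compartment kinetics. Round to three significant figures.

To maintain the same Css, the systemic dosing rate must be unchanged: F·D/τ = infusion rate.
D = rate × τ / F = 119 × 24 / 0.58 = 4924 mg

4920 mg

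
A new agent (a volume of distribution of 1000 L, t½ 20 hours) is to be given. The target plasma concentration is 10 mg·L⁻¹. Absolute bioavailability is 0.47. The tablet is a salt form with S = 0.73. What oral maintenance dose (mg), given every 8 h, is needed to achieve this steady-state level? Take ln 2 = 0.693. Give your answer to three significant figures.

8080 mg

CL = 0.693 × Vd / t½ = 0.693 × 1000 / 20 = 34.65 L/h
D = CL × Css × τ / F / S = 34.65 × 10 × 8 / 0.47 / 0.73 = 8079 mg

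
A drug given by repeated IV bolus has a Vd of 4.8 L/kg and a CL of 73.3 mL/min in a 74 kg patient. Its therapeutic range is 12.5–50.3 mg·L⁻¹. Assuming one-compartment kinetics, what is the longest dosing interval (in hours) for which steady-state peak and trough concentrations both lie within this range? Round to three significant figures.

112 h

Vd(total) = 74 kg × 4.8 L/kg = 355.2 L
CL = 73.3 mL/min × 60/1000 = 4.398 L/h
k = CL / Vd = 4.398 / 355.2 = 0.01238 h⁻¹
Between IV bolus doses, concentration decays as C = C₀·e^(−kτ), so C_peak/C_trough = e^(kτ).
τ_max = ln(C_peak/C_trough) / k = ln(50.3/12.5) / 0.01238 = 1.392 / 0.01238 = 112.4 h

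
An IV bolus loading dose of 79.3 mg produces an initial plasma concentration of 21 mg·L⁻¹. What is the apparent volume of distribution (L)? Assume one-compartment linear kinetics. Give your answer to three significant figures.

Immediately after an IV bolus, C₀ = Dose / Vd, so Vd = Dose / C₀.
Vd = 79.3 / 21 = 3.776 L

3.78 L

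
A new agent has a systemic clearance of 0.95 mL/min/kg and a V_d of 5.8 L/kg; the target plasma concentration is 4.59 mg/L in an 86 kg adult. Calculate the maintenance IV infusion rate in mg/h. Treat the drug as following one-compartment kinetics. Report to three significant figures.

CL = 0.95 mL/min/kg × 86 kg = 81.70 mL/min = 81.70 × 60/1000 = 4.902 L/h
At steady state, infusion rate equals elimination rate: rate in = CL × Css.
R₀ = 4.902 × 4.59 = 22.50 mg/h

22.5 mg/h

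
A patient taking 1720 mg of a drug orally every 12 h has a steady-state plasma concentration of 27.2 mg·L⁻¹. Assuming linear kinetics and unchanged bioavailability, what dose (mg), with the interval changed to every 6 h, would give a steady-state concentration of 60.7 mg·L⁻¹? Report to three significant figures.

For first-order elimination, Css ∝ F·D/(CL·τ); F and CL are unchanged, so Css ∝ D/τ.
D₂ = D₁ × (Css,target / Css,current) × (τ₂/τ₁) = 1720 × (60.7/27.2) × (6/12) = 1919 mg

1920 mg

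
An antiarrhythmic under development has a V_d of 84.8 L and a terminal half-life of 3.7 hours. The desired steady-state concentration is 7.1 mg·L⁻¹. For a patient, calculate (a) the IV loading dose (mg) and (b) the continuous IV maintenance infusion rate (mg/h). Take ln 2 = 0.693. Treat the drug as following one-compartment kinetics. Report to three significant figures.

LD = Vd × C = 84.80 × 7.1 = 602.1 mg
CL = 0.693 × Vd / t½ = 0.693 × 84.80 / 3.7 = 15.88 L/h
Infusion rate = CL × Css = 15.88 × 7.1 = 112.7 mg/h

(a) 602 mg; (b) 113 mg/h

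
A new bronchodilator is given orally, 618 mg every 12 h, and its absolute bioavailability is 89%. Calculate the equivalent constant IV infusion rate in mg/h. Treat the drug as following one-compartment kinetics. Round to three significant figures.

Equivalent systemic input: infusion rate = F·D/τ.
Rate = 0.89 × 618 / 12 = 45.84 mg/h

45.8 mg/h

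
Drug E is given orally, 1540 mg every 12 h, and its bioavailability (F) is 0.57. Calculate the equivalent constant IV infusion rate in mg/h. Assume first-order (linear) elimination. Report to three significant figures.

73.2 mg/h

Equivalent systemic input: infusion rate = F·D/τ.
Rate = 0.57 × 1540 / 12 = 73.15 mg/h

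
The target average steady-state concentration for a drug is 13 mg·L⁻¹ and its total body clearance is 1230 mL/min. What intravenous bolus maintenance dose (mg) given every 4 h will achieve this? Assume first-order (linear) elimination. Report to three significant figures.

CL = 1230 mL/min × 60/1000 = 73.80 L/h
D = CL × Css × τ = 73.80 × 13 × 4 = 3838 mg

3840 mg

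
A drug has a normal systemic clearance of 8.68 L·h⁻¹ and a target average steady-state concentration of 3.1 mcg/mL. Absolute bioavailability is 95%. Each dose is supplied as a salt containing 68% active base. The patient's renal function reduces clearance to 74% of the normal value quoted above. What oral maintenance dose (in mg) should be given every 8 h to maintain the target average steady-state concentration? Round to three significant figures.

247 mg

Patient clearance = 0.74 × 8.680 = 6.423 L/h
D = CL × Css × τ / F / S = 6.423 × 3.1 × 8 / 0.95 / 0.68 = 246.6 mg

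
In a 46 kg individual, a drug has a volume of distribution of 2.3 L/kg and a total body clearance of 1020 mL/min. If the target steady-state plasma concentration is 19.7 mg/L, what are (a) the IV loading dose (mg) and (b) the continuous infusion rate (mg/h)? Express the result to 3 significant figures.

Vd = 2.3 L/kg × 46 kg = 105.8 L
Loading: fill Vd to C_target → 105.8 L × 19.7 mg/L = 2084 mg
CL = 1020 mL/min × 60/1000 = 61.20 L/h
Maintenance: replace elimination → rate = CL × Css = 61.20 × 19.7 = 1206 mg/h

(a) 2080 mg; (b) 1210 mg/h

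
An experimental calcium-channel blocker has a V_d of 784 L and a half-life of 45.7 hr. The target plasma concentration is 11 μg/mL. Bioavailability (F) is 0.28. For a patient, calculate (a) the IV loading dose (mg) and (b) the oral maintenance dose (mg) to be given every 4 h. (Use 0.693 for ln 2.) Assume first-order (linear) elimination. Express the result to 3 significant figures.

(a) 8620 mg; (b) 1870 mg

LD = Vd × C = 784.0 × 11 = 8624 mg
CL = 0.693 × Vd / t½ = 0.693 × 784.0 / 45.7 = 11.89 L/h
D = CL × Css × τ / F = 11.89 × 11 × 4 / 0.28 = 1868 mg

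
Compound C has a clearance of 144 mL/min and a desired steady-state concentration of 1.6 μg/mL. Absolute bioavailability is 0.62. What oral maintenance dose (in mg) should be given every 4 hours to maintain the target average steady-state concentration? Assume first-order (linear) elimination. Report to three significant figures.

89.2 mg

Convert clearance: 144 mL/min × 60 min/h ÷ 1000 mL/L = 8.640 L/h
At steady state, dose per interval replaces the amount cleared in that interval: F·D/τ = CL·Css.
D = CL × Css × τ / F = 8.640 × 1.6 × 4 / 0.62 = 89.19 mg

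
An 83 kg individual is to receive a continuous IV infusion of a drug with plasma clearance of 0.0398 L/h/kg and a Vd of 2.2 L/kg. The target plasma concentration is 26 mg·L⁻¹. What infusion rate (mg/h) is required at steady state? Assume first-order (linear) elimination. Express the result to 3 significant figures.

85.9 mg/h

CL = 0.0398 L/h/kg × 83 kg = 3.303 L/h
Vd does not affect the maintenance rate; only clearance governs steady-state input.
Rate = CL × Css = 3.303 × 26 = 85.88 mg/h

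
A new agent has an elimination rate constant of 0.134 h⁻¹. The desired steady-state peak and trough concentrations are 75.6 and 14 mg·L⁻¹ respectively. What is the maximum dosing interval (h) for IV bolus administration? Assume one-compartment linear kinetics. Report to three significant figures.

12.6 h

Between IV bolus doses, concentration decays as C = C₀·e^(−kτ), so C_peak/C_trough = e^(kτ).
τ_max = ln(C_peak/C_trough) / k = ln(75.6/14) / 0.1340 = 1.686 / 0.1340 = 12.58 h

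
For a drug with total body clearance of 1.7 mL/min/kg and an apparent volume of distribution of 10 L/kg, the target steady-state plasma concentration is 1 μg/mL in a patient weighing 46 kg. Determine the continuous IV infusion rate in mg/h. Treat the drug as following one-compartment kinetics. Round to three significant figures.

CL = 1.7 mL/min/kg × 46 kg = 78.20 mL/min = 78.20 × 60/1000 = 4.692 L/h
Maintenance depends on clearance, not Vd — rate in must match rate out.
Infusion rate = CL · Css = 4.692 L/h × 1 mg/L = 4.692 mg/h

4.69 mg/h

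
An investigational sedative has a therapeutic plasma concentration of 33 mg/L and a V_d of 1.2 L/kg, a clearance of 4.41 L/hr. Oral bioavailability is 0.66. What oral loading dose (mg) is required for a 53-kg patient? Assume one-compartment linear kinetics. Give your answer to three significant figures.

3180 mg

Total Vd = 1.2 × 53 = 63.60 L
LD = Vd × C / F = 63.60 × 33.00 / 0.66 = 3180 mg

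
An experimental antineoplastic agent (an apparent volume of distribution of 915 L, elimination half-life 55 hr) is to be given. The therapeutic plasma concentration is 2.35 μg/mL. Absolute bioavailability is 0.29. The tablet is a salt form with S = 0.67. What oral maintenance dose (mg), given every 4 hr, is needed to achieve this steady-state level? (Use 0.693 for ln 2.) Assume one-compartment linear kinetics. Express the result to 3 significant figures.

558 mg

CL = 0.693 × Vd / t½ = 0.693 × 915.0 / 55 = 11.53 L/h
D = CL × Css × τ / F / S = 11.53 × 2.35 × 4 / 0.29 / 0.67 = 557.8 mg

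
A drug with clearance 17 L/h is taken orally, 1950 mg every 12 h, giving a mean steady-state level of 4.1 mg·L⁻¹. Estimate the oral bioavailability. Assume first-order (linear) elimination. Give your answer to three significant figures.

0.429

F·D/τ = CL·Css at steady state → F = CL·Css·τ / D.
F = 17 × 4.1 × 12 / 1950 = 0.429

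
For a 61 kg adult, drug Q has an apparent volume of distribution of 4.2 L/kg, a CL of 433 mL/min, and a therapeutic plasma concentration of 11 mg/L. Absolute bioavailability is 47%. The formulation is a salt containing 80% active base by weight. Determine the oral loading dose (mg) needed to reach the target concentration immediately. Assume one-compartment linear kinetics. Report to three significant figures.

7500 mg

Vd(total) = 61 kg × 4.2 L/kg = 256.2 L
LD = Vd × C / F / S = 256.2 × 11.00 / 0.47 / 0.8 = 7495 mg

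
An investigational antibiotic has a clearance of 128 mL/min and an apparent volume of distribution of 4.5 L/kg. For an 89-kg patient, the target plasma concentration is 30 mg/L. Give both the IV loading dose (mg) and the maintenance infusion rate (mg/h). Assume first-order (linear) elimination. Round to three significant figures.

(a) 12000 mg; (b) 230 mg/h

Vd(total) = 89 kg × 4.5 L/kg = 400.5 L
Loading dose = Vd × C = 400.5 × 30 = 12020 mg
CL = 128 mL/min = 128 × 0.06 = 7.680 L/h
Maintenance: replace elimination → rate = CL × Css = 7.680 × 30 = 230.4 mg/h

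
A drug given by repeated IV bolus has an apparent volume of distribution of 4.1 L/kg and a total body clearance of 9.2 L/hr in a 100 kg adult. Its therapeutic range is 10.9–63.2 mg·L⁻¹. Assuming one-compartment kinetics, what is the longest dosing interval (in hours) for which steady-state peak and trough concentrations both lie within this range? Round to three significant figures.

78.3 h

Vd(total) = 100 kg × 4.1 L/kg = 410.0 L
k = CL / Vd = 9.200 / 410.0 = 0.02244 h⁻¹
Between IV bolus doses, concentration decays as C = C₀·e^(−kτ), so C_peak/C_trough = e^(kτ).
τ_max = ln(C_peak/C_trough) / k = ln(63.2/10.9) / 0.02244 = 1.758 / 0.02244 = 78.34 h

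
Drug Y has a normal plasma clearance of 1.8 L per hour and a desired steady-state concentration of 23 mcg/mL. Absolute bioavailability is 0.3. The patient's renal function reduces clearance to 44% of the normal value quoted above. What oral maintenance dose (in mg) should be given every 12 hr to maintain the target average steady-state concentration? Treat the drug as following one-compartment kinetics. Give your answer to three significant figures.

Patient clearance = 0.44 × 1.800 = 0.7920 L/h
D = CL × Css × τ / F = 0.7920 × 23 × 12 / 0.3 = 728.6 mg

729 mg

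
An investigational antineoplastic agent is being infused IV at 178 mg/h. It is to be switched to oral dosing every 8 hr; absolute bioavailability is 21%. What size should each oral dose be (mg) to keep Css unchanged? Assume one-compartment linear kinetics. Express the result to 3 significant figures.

To maintain the same Css, the systemic dosing rate must be unchanged: F·D/τ = infusion rate.
D = rate × τ / F = 178 × 8 / 0.21 = 6781 mg

6780 mg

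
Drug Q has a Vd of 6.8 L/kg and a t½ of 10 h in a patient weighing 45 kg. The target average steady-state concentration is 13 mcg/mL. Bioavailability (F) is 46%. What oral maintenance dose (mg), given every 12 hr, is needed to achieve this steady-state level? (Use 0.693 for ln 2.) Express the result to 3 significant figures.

Total Vd = 6.8 × 45 = 306.0 L
k = 0.693/10 = 0.06930 h⁻¹, so CL = k·Vd = 0.06930 × 306.0 = 21.21 L/h
D = CL × Css × τ / F = 21.21 × 13 × 12 / 0.46 = 7193 mg

7190 mg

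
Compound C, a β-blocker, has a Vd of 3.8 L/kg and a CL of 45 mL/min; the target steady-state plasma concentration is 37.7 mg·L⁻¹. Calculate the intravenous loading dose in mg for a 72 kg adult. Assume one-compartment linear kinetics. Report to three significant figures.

Vd = 3.8 L/kg × 72 kg = 273.6 L
LD = Vd × C = 273.6 × 37.70 = 10310 mg

10300 mg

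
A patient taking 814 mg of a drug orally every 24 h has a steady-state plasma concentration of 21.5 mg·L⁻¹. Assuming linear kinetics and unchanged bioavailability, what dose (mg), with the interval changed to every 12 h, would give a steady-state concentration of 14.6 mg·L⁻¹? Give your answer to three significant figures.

With linear kinetics, Css is proportional to dose rate (D/τ) at fixed clearance.
D₂ = D₁ × (Css,target / Css,current) × (τ₂/τ₁) = 814 × (14.6/21.5) × (12/24) = 276.4 mg

276 mg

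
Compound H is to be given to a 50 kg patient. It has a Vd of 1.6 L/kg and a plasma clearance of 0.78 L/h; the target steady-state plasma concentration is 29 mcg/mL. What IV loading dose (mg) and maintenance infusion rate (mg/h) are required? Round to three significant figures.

Vd(total) = 50 kg × 1.6 L/kg = 80.00 L
Loading: fill Vd to C_target → 80.00 L × 29 mg/L = 2320 mg
Maintenance: replace elimination → rate = CL × Css = 0.7800 × 29 = 22.62 mg/h

(a) 2320 mg; (b) 22.6 mg/h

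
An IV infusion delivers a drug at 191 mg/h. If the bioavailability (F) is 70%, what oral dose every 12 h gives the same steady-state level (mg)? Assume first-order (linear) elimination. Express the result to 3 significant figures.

To maintain the same Css, the systemic dosing rate must be unchanged: F·D/τ = infusion rate.
D = rate × τ / F = 191 × 12 / 0.7 = 3274 mg

3270 mg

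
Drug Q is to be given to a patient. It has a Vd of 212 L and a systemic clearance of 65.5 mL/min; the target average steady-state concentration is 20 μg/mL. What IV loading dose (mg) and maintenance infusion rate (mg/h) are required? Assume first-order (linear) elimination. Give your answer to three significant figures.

(a) 4240 mg; (b) 78.6 mg/h

LD = Vd · C_target = 212.0 × 20 = 4240 mg
CL = 65.5 mL/min × 60/1000 = 3.930 L/h
Infusion rate = 3.930 L/h × 20 mg/L = 78.60 mg/h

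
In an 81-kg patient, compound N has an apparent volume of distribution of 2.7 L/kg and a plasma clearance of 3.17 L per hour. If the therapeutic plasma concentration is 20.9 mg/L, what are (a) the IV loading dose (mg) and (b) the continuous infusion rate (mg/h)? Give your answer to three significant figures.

Vd(total) = 81 kg × 2.7 L/kg = 218.7 L
Loading: fill Vd to C_target → 218.7 L × 20.9 mg/L = 4571 mg
Maintenance: replace elimination → rate = CL × Css = 3.170 × 20.9 = 66.25 mg/h

(a) 4570 mg; (b) 66.3 mg/h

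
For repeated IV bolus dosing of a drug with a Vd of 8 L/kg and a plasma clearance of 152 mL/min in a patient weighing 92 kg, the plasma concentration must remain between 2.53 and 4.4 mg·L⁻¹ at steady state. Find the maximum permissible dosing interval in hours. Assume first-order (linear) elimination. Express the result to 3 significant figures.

Vd = 8 L/kg × 92 kg = 736.0 L
Convert clearance: 152 mL/min × 60 min/h ÷ 1000 mL/L = 9.120 L/h
k = CL / Vd = 9.120 / 736.0 = 0.01239 h⁻¹
Between IV bolus doses, concentration decays as C = C₀·e^(−kτ), so C_peak/C_trough = e^(kτ).
τ_max = ln(C_peak/C_trough) / k = ln(4.4/2.53) / 0.01239 = 0.5534 / 0.01239 = 44.67 h

44.7 h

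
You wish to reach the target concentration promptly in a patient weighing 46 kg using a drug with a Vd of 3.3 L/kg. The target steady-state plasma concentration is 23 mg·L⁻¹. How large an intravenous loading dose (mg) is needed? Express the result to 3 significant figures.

Vd = 3.3 L/kg × 46 kg = 151.8 L
LD = Vd × C = 151.8 × 23.00 = 3491 mg

3490 mg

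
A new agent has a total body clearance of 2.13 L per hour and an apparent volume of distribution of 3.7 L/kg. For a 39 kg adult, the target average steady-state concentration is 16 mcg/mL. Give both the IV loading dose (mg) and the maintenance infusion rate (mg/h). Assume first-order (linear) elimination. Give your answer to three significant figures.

Vd = 3.7 L/kg × 39 kg = 144.3 L
LD = Vd · C_target = 144.3 × 16 = 2309 mg
Maintenance infusion rate = CL × Css = 2.130 × 16 = 34.08 mg/h

(a) 2310 mg; (b) 34.1 mg/h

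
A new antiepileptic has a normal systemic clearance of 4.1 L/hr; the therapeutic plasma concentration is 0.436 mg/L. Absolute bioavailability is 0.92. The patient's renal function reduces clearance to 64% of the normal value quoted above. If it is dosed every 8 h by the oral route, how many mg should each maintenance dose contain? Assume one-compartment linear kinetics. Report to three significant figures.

9.95 mg

Patient clearance = 0.64 × 4.100 = 2.624 L/h
At steady state, dose per interval replaces the amount cleared in that interval: F·D/τ = CL·Css.
D = CL × Css × τ / F = 2.624 × 0.436 × 8 / 0.92 = 9.948 mg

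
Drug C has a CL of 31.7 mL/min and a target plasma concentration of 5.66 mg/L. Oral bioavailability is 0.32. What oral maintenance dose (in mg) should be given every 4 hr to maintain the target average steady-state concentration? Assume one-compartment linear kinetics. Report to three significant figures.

135 mg

CL = 31.7 mL/min × 60/1000 = 1.902 L/h
At steady state, dose per interval replaces the amount cleared in that interval: F·D/τ = CL·Css.
D = CL × Css × τ / F = 1.902 × 5.66 × 4 / 0.32 = 134.6 mg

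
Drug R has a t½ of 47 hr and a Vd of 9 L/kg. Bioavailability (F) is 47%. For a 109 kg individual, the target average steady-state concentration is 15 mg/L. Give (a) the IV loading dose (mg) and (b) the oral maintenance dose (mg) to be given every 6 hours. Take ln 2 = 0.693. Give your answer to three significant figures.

Vd(total) = 109 kg × 9 L/kg = 981.0 L
LD = Vd × C = 981.0 × 15 = 14720 mg
CL = 0.693 × Vd / t½ = 0.693 × 981.0 / 47 = 14.46 L/h
D = CL × Css × τ / F = 14.46 × 15 × 6 / 0.47 = 2769 mg

(a) 14700 mg; (b) 2770 mg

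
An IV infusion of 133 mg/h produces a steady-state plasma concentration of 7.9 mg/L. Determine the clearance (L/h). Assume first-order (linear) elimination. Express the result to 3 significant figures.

16.8 L/h

At steady state, infusion rate = CL × Css, so CL = rate / Css.
CL = 133 / 7.9 = 16.84 L/h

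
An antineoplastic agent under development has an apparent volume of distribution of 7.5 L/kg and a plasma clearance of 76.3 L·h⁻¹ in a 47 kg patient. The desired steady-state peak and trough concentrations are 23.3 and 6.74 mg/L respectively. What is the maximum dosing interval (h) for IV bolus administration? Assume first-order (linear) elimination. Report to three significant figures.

5.73 h

Vd = 7.5 L/kg × 47 kg = 352.5 L
k = CL / Vd = 76.30 / 352.5 = 0.2165 h⁻¹
Between IV bolus doses, concentration decays as C = C₀·e^(−kτ), so C_peak/C_trough = e^(kτ).
τ_max = ln(C_peak/C_trough) / k = ln(23.3/6.74) / 0.2165 = 1.240 / 0.2165 = 5.727 h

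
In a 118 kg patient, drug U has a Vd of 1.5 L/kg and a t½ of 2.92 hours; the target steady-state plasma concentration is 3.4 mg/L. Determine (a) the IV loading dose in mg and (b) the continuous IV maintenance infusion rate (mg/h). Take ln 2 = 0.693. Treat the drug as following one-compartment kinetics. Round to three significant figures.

(a) 602 mg; (b) 143 mg/h

Vd = 1.5 L/kg × 118 kg = 177.0 L
LD = Vd × C = 177.0 × 3.4 = 601.8 mg
CL = 0.693 × Vd / t½ = 0.693 × 177.0 / 2.92 = 42.01 L/h
Infusion rate = CL × Css = 42.01 × 3.4 = 142.8 mg/h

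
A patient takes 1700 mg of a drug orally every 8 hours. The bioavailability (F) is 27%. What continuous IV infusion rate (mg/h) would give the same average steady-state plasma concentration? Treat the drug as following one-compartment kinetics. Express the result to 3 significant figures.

57.4 mg/h

Equivalent systemic input: infusion rate = F·D/τ.
Rate = 0.27 × 1700 / 8 = 57.38 mg/h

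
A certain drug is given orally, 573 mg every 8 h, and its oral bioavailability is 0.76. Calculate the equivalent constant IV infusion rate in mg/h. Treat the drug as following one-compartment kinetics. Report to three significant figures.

54.4 mg/h

Equivalent systemic input: infusion rate = F·D/τ.
Rate = 0.76 × 573 / 8 = 54.44 mg/h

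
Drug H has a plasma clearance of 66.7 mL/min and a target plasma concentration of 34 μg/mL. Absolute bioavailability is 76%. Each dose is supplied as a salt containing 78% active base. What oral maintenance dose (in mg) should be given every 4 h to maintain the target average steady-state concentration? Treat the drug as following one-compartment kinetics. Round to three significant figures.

918 mg

CL = 66.7 mL/min × 60/1000 = 4.002 L/h
D = CL × Css × τ / F / S = 4.002 × 34 × 4 / 0.76 / 0.78 = 918.1 mg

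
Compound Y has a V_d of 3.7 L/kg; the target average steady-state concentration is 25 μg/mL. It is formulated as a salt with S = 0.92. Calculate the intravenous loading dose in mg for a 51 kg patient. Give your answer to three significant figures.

5130 mg

Vd(total) = 51 kg × 3.7 L/kg = 188.7 L
LD = Vd × C / S = 188.7 × 25.00 / 0.92 = 5128 mg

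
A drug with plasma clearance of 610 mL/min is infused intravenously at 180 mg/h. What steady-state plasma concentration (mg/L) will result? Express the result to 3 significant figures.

CL = 610 mL/min × 60/1000 = 36.60 L/h
Css = rate / CL = 180 / 36.60 = 4.918 mg/L

4.92 mg/L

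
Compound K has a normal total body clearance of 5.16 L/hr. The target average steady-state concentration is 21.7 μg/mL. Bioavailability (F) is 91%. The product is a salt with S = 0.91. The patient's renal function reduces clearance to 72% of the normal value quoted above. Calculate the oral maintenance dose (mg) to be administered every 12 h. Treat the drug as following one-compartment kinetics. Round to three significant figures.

Patient clearance = 0.72 × 5.160 = 3.715 L/h
D = CL × Css × τ / F / S = 3.715 × 21.7 × 12 / 0.91 / 0.91 = 1168 mg

1170 mg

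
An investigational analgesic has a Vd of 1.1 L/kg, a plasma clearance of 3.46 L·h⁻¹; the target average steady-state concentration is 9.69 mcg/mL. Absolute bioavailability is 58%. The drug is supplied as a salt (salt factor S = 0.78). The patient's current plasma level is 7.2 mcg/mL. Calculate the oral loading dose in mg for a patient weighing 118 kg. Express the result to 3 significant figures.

714 mg

Vd = 1.1 L/kg × 118 kg = 129.8 L
Concentration deficit ΔC = 9.69 − 7.2 = 2.490 mg/L
LD = Vd × ΔC / F / S = 129.8 × 2.490 / 0.58 / 0.78 = 714.4 mg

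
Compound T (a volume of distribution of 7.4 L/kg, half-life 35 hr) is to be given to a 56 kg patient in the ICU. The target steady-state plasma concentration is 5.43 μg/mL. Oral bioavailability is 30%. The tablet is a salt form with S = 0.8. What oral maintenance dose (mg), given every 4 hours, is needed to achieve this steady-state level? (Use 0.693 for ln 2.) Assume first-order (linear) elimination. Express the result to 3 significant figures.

743 mg

Vd(total) = 56 kg × 7.4 L/kg = 414.4 L
CL = 0.693 × Vd / t½ = 0.693 × 414.4 / 35 = 8.205 L/h
D = CL × Css × τ / F / S = 8.205 × 5.43 × 4 / 0.3 / 0.8 = 742.6 mg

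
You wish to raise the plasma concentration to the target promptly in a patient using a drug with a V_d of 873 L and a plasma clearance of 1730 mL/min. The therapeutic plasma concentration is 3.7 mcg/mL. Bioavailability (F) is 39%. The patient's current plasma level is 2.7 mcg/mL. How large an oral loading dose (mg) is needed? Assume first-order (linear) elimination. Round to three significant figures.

2240 mg

The loading dose fills Vd to the target concentration; clearance is irrelevant here.
Concentration deficit ΔC = 3.7 − 2.7 = 1.000 mg/L
LD = Vd × ΔC / F = 873.0 × 1.000 / 0.39 = 2238 mg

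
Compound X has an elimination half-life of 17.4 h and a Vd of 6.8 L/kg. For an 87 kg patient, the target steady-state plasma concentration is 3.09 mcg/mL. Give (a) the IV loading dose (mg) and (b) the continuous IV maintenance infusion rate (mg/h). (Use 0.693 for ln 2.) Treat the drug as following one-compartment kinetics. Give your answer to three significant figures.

(a) 1830 mg; (b) 72.8 mg/h

Total Vd = 6.8 × 87 = 591.6 L
LD = Vd × C = 591.6 × 3.09 = 1828 mg
CL = 0.693 × Vd / t½ = 0.693 × 591.6 / 17.4 = 23.56 L/h
Infusion rate = CL × Css = 23.56 × 3.09 = 72.80 mg/h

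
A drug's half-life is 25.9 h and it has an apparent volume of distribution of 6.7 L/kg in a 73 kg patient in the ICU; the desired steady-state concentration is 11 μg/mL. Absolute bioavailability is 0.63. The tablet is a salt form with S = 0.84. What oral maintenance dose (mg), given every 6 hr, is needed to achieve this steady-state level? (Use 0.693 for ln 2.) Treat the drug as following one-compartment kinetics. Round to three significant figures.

Vd = 6.7 L/kg × 73 kg = 489.1 L
k = 0.693/25.9 = 0.02676 h⁻¹, so CL = k·Vd = 0.02676 × 489.1 = 13.09 L/h
D = CL × Css × τ / F / S = 13.09 × 11 × 6 / 0.63 / 0.84 = 1633 mg

1630 mg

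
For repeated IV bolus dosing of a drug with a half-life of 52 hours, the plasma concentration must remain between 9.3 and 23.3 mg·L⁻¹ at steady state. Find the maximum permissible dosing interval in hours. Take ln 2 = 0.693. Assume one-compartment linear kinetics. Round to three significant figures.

k = 0.693 / t½ = 0.693 / 52 = 0.01333 h⁻¹
Between IV bolus doses, concentration decays as C = C₀·e^(−kτ), so C_peak/C_trough = e^(kτ).
τ_max = ln(C_peak/C_trough) / k = ln(23.3/9.3) / 0.01333 = 0.9184 / 0.01333 = 68.90 h

68.9 h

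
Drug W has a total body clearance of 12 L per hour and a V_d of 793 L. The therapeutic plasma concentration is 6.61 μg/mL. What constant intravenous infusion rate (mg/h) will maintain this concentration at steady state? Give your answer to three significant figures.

79.3 mg/h

R₀ = 12.00 × 6.61 = 79.32 mg/h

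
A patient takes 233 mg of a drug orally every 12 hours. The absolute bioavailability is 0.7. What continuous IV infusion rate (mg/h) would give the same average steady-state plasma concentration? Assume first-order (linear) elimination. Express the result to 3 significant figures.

Equivalent systemic input: infusion rate = F·D/τ.
Rate = 0.7 × 233 / 12 = 13.59 mg/h

13.6 mg/h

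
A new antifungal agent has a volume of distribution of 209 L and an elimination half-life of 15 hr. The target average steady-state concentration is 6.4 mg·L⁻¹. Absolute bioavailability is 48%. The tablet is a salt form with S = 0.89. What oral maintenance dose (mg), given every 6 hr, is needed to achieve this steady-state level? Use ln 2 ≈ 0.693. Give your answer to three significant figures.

k = 0.693/15 = 0.04620 h⁻¹, so CL = k·Vd = 0.04620 × 209.0 = 9.656 L/h
D = CL × Css × τ / F / S = 9.656 × 6.4 × 6 / 0.48 / 0.89 = 868.0 mg

868 mg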